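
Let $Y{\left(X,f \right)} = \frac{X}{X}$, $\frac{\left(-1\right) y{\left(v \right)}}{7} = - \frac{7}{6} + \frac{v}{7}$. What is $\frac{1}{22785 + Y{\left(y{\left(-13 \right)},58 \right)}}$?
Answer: $\frac{1}{22786} \approx 4.3887 \cdot 10^{-5}$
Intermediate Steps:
$y{\left(v \right)} = \frac{49}{6} - v$ ($y{\left(v \right)} = - 7 \left(- \frac{7}{6} + \frac{v}{7}\right) = \frac{49}{6} - v$)
$Y{\left(X,f \right)} = 1$
$\frac{1}{22785 + Y{\left(y{\left(-13 \right)},58 \right)}} = \frac{1}{22785 + 1} = \frac{1}{22786}$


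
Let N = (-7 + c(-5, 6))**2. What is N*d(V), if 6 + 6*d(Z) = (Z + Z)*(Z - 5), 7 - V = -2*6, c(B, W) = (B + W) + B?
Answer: 31823/3 ≈ 10608.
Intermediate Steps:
c(B, W) = W + 2*B
V = 19 (V = 7 - (-2)*6 = 7 - 1*(-12) = 7 + 12 = 19)
N = 121 (N = (-7 + (6 + 2*(-5)))**2 = (-7 + (6 - 10))**2 = (-7 - 4)**2 = (-11)**2 = 121)
d(Z) = -1 + Z*(-5 + Z)/3 (d(Z) = -1 + ((Z + Z)*(Z - 5))/6 = -1 + ((2*Z)*(-5 + Z))/6 = -1 + (2*Z*(-5 + Z))/6 = -1 + Z*(-5 + Z)/3)
N*d(V) = 121*(-1 - 5/3*19 + (1/3)*19**2) = 121*(-1 - 95/3 + (1/3)*361) = 121*(-1 - 95/3 + 361/3) = 121*(263/3) = 31823/3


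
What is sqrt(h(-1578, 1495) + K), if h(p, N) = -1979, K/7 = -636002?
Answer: I*sqrt(4453993) ≈ 2110.4*I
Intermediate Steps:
K = -4452014 (K = 7*(-636002) = -4452014)
sqrt(h(-1578, 1495) + K) = sqrt(-1979 - 4452014) = sqrt(-4453993) = I*sqrt(4453993)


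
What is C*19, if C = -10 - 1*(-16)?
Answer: 114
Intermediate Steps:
C = 6 (C = -10 + 16 = 6)
C*19 = 6*19 = 114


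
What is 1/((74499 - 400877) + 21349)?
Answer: -1/305029 ≈ -3.2784e-6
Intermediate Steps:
1/((74499 - 400877) + 21349) = 1/(-326378 + 21349) = 1/(-305029) = -1/305029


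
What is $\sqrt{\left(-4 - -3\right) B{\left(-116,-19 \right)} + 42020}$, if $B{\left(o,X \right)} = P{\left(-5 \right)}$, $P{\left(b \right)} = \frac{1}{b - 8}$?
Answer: $\frac{\sqrt{7101393}}{13} \approx 204.99$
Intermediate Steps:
$P{\left(b \right)} = \frac{1}{-8 + b}$
$B{\left(o,X \right)} = - \frac{1}{13}$ ($B{\left(o,X \right)} = \frac{1}{-8 - 5} = \frac{1}{-13} = - \frac{1}{13}$)
$\sqrt{\left(-4 - -3\right) B{\left(-116,-19 \right)} + 42020} = \sqrt{\left(-4 - -3\right) \left(- \frac{1}{13}\right) + 42020} = \sqrt{\left(-4 + 3\right) \left(- \frac{1}{13}\right) + 42020} = \sqrt{\left(-1\right) \left(- \frac{1}{13}\right) + 42020} = \sqrt{\frac{1}{13} + 42020} = \sqrt{\frac{546261}{13}} = \frac{\sqrt{7101393}}{13}$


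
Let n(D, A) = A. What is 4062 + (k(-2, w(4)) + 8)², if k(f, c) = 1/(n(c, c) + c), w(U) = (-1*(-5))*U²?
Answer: 105628161/25600 ≈ 4126.1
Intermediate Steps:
w(U) = 5*U²
k(f, c) = 1/(2*c) (k(f, c) = 1/(c + c) = 1/(2*c))
4062 + (k(-2, w(4)) + 8)² = 4062 + (1/(2*((5*4²))) + 8)² = 4062 + (1/(2*((5*16))) + 8)² = 4062 + ((½)/80 + 8)² = 4062 + ((½)*(1/80) + 8)² = 4062 + (1/160 + 8)² = 4062 + (1281/160)² = 4062 + 1640961/25600 = 105628161/25600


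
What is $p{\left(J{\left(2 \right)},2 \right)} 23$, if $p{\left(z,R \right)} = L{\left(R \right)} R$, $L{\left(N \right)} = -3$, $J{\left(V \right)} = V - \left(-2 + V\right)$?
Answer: $-138$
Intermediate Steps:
$J{\left(V \right)} = 2$
$p{\left(z,R \right)} = - 3 R$
$p{\left(J{\left(2 \right)},2 \right)} 23 = \left(-3\right) 2 \cdot 23 = \left(-6\right) 23 = -138$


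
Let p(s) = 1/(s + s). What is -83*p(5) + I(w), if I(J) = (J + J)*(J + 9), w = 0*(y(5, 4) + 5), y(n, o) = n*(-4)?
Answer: -83/10 ≈ -8.3000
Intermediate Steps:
y(n, o) = -4*n
p(s) = 1/(2*s)
w = 0 (w = 0*(-4*5 + 5) = 0*(-20 + 5) = 0*(-15) = 0)
I(J) = 2*J*(9 + J) (I(J) = (2*J)*(9 + J) = 2*J*(9 + J))
-83*p(5) + I(w) = -83/(2*5) + 2*0*(9 + 0) = -83/(2*5) + 2*0*9 = -83*1/10 + 0 = -83/10 + 0 = -83/10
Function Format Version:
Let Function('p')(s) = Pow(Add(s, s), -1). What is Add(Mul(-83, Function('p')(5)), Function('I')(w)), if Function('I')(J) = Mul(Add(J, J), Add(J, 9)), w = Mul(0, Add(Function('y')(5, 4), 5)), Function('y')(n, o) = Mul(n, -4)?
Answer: Rational(-83, 10) ≈ -8.3000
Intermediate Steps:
Function('y')(n, o) = Mul(-4, n)
Function('p')(s) = Mul(Rational(1, 2), Pow(s, -1)) (Function('p')(s) = Pow(Mul(2, s), -1) = Mul(Rational(1, 2), Pow(s, -1)))
w = 0 (w = Mul(0, Add(Mul(-4, 5), 5)) = Mul(0, Add(-20, 5)) = Mul(0, -15) = 0)
Function('I')(J) = Mul(2, J, Add(9, J)) (Function('I')(J) = Mul(Mul(2, J), Add(9, J)) = Mul(2, J, Add(9, J)))
Add(Mul(-83, Function('p')(5)), Function('I')(w)) = Add(Mul(-83, Mul(Rational(1, 2), Pow(5, -1))), Mul(2, 0, Add(9, 0))) = Add(Mul(-83, Mul(Rational(1, 2), Rational(1, 5))), Mul(2, 0, 9)) = Add(Mul(-83, Rational(1, 10)), 0) = Add(Rational(-83, 10), 0) = Rational(-83, 10)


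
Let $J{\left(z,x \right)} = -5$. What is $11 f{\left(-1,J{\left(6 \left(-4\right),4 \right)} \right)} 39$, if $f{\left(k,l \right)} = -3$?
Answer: $-1287$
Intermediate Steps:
$11 f{\left(-1,J{\left(6 \left(-4\right),4 \right)} \right)} 39 = 11 \left(-3\right) 39 = \left(-33\right) 39 = -1287$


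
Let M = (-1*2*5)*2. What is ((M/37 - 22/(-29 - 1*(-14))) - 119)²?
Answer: 4294311961/308025 ≈ 13941.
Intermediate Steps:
M = -20 (M = -2*5*2 = -10*2 = -20)
((M/37 - 22/(-29 - 1*(-14))) - 119)² = ((-20/37 - 22/(-29 - 1*(-14))) - 119)² = ((-20*1/37 - 22/(-29 + 14)) - 119)² = ((-20/37 - 22/(-15)) - 119)² = ((-20/37 - 22*(-1/15)) - 119)² = ((-20/37 + 22/15) - 119)² = (514/555 - 119)² = (-65531/555)² = 4294311961/308025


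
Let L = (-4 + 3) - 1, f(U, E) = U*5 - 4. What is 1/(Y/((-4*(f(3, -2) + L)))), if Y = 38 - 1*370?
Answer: 9/83 ≈ 0.10843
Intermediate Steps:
Y = -332 (Y = 38 - 370 = -332)
f(U, E) = -4 + 5*U (f(U, E) = 5*U - 4 = -4 + 5*U)
L = -2 (L = -1 - 1 = -2)
1/(Y/((-4*(f(3, -2) + L)))) = 1/(-332*(-1/(4*((-4 + 5*3) - 2)))) = 1/(-332*(-1/(4*((-4 + 15) - 2)))) = 1/(-332*(-1/(4*(11 - 2)))) = 1/(-332/((-4*9))) = 1/(-332/(-36)) = 1/(-332*(-1/36)) = 1/(83/9) = 9/83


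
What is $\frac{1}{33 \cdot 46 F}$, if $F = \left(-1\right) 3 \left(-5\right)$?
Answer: $\frac{1}{22770} \approx 4.3917 \cdot 10^{-5}$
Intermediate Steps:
$F = 15$ ($F = \left(-3\right) \left(-5\right) = 15$)
$\frac{1}{33 \cdot 46 F} = \frac{1}{33 \cdot 46 \cdot 15} = \frac{1}{1518 \cdot 15} = \frac{1}{22770}$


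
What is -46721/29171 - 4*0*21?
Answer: -46721/29171 ≈ -1.6016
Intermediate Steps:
-46721/29171 - 4*0*21 = -46721*1/29171 - 0*21 = -46721/29171 - 1*0 = -46721/29171 + 0 = -46721/29171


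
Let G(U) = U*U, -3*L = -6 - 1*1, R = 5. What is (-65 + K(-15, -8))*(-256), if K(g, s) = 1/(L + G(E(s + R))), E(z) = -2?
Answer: 315392/19 ≈ 16600.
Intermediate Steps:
L = 7/3 (L = -(-6 - 1*1)/3 = -(-6 - 1)/3 = -⅓*(-7) = 7/3 ≈ 2.3333)
G(U) = U²
K(g, s) = 3/19 (K(g, s) = 1/(7/3 + (-2)²) = 1/(7/3 + 4) = 1/(19/3) = 3/19)
(-65 + K(-15, -8))*(-256) = (-65 + 3/19)*(-256) = -1232/19*(-256) = 315392/19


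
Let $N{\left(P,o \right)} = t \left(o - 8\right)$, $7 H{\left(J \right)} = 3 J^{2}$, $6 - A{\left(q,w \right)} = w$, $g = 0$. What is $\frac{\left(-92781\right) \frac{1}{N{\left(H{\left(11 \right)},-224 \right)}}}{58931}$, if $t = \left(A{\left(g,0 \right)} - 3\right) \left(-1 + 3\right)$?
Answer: $\frac{30927}{27343984} \approx 0.001131$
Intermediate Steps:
$A{\left(q,w \right)} = 6 - w$
$H{\left(J \right)} = \frac{3 J^{2}}{7}$
$t = 6$ ($t = \left(\left(6 - 0\right) - 3\right) \left(-1 + 3\right) = \left(\left(6 + 0\right) - 3\right) 2 = \left(6 - 3\right) 2 = 3 \cdot 2 = 6$)
$N{\left(P,o \right)} = -48 + 6 o$ ($N{\left(P,o \right)} = 6 \left(o - 8\right) = 6 \left(-8 + o\right) = -48 + 6 o$)
$\frac{\left(-92781\right) \frac{1}{N{\left(H{\left(11 \right)},-224 \right)}}}{58931} = \frac{\left(-92781\right) \frac{1}{-48 + 6 \left(-224\right)}}{58931} = - \frac{92781}{-48 - 1344} \cdot \frac{1}{58931} = - \frac{92781}{-1392} \cdot \frac{1}{58931} = \left(-92781\right) \left(- \frac{1}{1392}\right) \frac{1}{58931} = \frac{30927}{464} \cdot \frac{1}{58931} = \frac{30927}{27343984}$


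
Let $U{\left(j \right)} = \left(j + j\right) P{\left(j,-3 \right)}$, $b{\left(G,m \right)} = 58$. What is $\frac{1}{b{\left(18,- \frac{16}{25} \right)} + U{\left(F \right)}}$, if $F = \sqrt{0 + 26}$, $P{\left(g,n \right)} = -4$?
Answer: $\frac{29}{850} + \frac{2 \sqrt{26}}{425} \approx 0.058113$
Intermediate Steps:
$F = \sqrt{26} \approx 5.099$
$U{\left(j \right)} = - 8 j$ ($U{\left(j \right)} = \left(j + j\right) \left(-4\right) = 2 j \left(-4\right) = - 8 j$)
$\frac{1}{b{\left(18,- \frac{16}{25} \right)} + U{\left(F \right)}} = \frac{1}{58 - 8 \sqrt{26}}$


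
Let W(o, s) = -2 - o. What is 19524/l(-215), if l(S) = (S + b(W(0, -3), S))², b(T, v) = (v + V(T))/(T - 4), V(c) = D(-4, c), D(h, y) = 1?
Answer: 43929/72361 ≈ 0.60708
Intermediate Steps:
V(c) = 1
b(T, v) = (1 + v)/(-4 + T) (b(T, v) = (v + 1)/(T - 4) = (1 + v)/(-4 + T))
l(S) = (-⅙ + 5*S/6)² (l(S) = (S + (1 + S)/(-4 + (-2 - 1*0)))² = (S + (1 + S)/(-4 + (-2 + 0)))² = (S + (1 + S)/(-4 - 2))² = (S + (1 + S)/(-6))² = (S - (1 + S)/6)² = (S + (-⅙ - S/6))² = (-⅙ + 5*S/6)²)
19524/l(-215) = 19524/(((-1 + 5*(-215))²/36)) = 19524/(((-1 - 1075)²/36)) = 19524/(((1/36)*(-1076)²)) = 19524/(((1/36)*1157776)) = 19524/(289444/9) = 19524*(9/289444) = 43929/72361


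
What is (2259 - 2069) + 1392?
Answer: 1582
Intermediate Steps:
(2259 - 2069) + 1392 = 190 + 1392 = 1582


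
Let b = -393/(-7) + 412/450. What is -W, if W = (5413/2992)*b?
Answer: -486450071/4712400 ≈ -103.23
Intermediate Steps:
b = 89867/1575 (b = -393*(-1/7) + 412*(1/450) = 393/7 + 206/225 = 89867/1575 ≈ 57.058)
W = 486450071/4712400 (W = (5413/2992)*(89867/1575) = 486450071/4712400 ≈ 103.23)
-W = -1*486450071/4712400 = -486450071/4712400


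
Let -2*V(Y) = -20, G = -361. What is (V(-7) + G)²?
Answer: 123201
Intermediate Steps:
V(Y) = 10 (V(Y) = -½*(-20) = 10)
(V(-7) + G)² = (10 - 361)² = (-351)² = 123201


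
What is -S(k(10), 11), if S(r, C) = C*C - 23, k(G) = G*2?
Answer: -98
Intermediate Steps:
k(G) = 2*G
S(r, C) = -23 + C² (S(r, C) = C² - 23 = -23 + C²)
-S(k(10), 11) = -(-23 + 11²) = -(-23 + 121) = -1*98 = -98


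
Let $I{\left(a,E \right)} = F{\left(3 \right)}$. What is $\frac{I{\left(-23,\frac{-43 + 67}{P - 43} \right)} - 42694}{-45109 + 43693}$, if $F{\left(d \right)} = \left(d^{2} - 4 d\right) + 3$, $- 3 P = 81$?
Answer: $\frac{21347}{708} \approx 30.151$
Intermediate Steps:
$P = -27$ ($P = \left(- \frac{1}{3}\right) 81 = -27$)
$F{\left(d \right)} = 3 + d^{2} - 4 d$
$I{\left(a,E \right)} = 0$ ($I{\left(a,E \right)} = 3 + 3^{2} - 12 = 3 + 9 - 12 = 0$)
$\frac{I{\left(-23,\frac{-43 + 67}{P - 43} \right)} - 42694}{-45109 + 43693} = \frac{0 - 42694}{-45109 + 43693} = - \frac{42694}{-1416} = \left(-42694\right) \left(- \frac{1}{1416}\right) = \frac{21347}{708}$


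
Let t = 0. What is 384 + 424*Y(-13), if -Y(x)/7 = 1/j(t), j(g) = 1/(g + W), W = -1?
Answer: 3352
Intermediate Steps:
j(g) = 1/(-1 + g) (j(g) = 1/(g - 1) = 1/(-1 + g))
Y(x) = 7 (Y(x) = -7/(1/(-1 + 0)) = -7/(1/(-1)) = -7/(-1) = -7*(-1) = 7)
384 + 424*Y(-13) = 384 + 424*7 = 384 + 2968 = 3352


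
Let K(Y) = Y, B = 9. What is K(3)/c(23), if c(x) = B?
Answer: ⅓ ≈ 0.33333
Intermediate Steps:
c(x) = 9
K(3)/c(23) = 3/9 = 3*(⅑) = ⅓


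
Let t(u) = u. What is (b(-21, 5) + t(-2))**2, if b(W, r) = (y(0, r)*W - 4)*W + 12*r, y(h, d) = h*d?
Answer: 20164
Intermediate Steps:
y(h, d) = d*h
b(W, r) = -4*W + 12*r (b(W, r) = ((r*0)*W - 4)*W + 12*r = (0*W - 4)*W + 12*r = (0 - 4)*W + 12*r = -4*W + 12*r)
(b(-21, 5) + t(-2))**2 = ((-4*(-21) + 12*5) - 2)**2 = ((84 + 60) - 2)**2 = (144 - 2)**2 = 142**2 = 20164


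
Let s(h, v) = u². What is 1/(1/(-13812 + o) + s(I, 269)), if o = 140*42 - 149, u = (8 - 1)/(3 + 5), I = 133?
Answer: 517184/395905 ≈ 1.3063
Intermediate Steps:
u = 7/8 ≈ 0.87500
o = 5731 (o = 5880 - 149 = 5731)
s(h, v) = 49/64 (s(h, v) = (7/8)² = 49/64)
1/(1/(-13812 + o) + s(I, 269)) = 1/(1/(-13812 + 5731) + 49/64) = 1/(1/(-8081) + 49/64) = 1/(-1/8081 + 49/64) = 1/(395905/517184) = 517184/395905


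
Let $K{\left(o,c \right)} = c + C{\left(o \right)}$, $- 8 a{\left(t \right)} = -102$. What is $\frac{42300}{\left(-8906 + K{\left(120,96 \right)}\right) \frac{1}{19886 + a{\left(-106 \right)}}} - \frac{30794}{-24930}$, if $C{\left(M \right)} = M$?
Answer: $- \frac{2098374032639}{21664170} \approx -96859.0$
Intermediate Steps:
$a{\left(t \right)} = \frac{51}{4}$ ($a{\left(t \right)} = \left(- \frac{1}{8}\right) \left(-102\right) = \frac{51}{4}$)
$K{\left(o,c \right)} = c + o$
$\frac{42300}{\left(-8906 + K{\left(120,96 \right)}\right) \frac{1}{19886 + a{\left(-106 \right)}}} - \frac{30794}{-24930} = \frac{42300}{\left(-8906 + \left(96 + 120\right)\right) \frac{1}{19886 + \frac{51}{4}}} - \frac{30794}{-24930} = \frac{42300}{\left(-8906 + 216\right) \frac{1}{\frac{79595}{4}}} - - \frac{15397}{12465} = \frac{42300}{\left(-8690\right) \frac{4}{79595}} + \frac{15397}{12465} = \frac{42300}{- \frac{6952}{15919}} + \frac{15397}{12465} = 42300 \left(- \frac{15919}{6952}\right) + \frac{15397}{12465} = - \frac{168343425}{1738} + \frac{15397}{12465} = - \frac{2098374032639}{21664170}$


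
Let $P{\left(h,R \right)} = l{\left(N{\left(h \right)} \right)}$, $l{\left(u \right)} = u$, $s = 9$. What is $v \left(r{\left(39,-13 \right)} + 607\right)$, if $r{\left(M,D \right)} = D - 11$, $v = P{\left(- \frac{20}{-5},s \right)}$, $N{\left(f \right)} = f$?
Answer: $2332$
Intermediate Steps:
$P{\left(h,R \right)} = h$
$v = 4$ ($v = - \frac{20}{-5} = \left(-20\right) \left(- \frac{1}{5}\right) = 4$)
$r{\left(M,D \right)} = -11 + D$
$v \left(r{\left(39,-13 \right)} + 607\right) = 4 \left(\left(-11 - 13\right) + 607\right) = 4 \left(-24 + 607\right) = 4 \cdot 583 = 2332$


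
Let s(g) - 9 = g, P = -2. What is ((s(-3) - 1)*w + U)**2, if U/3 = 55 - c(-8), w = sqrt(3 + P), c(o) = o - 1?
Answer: 38809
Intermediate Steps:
c(o) = -1 + o
s(g) = 9 + g
w = 1 (w = sqrt(3 - 2) = sqrt(1) = 1)
U = 192 (U = 3*(55 - (-1 - 8)) = 3*(55 - 1*(-9)) = 3*(55 + 9) = 3*64 = 192)
((s(-3) - 1)*w + U)**2 = (((9 - 3) - 1)*1 + 192)**2 = ((6 - 1)*1 + 192)**2 = (5*1 + 192)**2 = (5 + 192)**2 = 197**2 = 38809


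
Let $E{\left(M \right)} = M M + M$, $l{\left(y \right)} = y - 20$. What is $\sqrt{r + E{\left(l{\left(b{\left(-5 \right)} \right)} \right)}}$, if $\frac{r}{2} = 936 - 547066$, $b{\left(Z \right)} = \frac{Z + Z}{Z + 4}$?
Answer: $i \sqrt{1092170} \approx 1045.1 i$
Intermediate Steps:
$b{\left(Z \right)} = \frac{2 Z}{4 + Z}$
$l{\left(y \right)} = -20 + y$
$E{\left(M \right)} = M + M^{2}$ ($E{\left(M \right)} = M^{2} + M = M + M^{2}$)
$r = -1092260$ ($r = 2 \left(936 - 547066\right) = 2 \left(-546130\right) = -1092260$)
$\sqrt{r + E{\left(l{\left(b{\left(-5 \right)} \right)} \right)}} = \sqrt{-1092260 + \left(-20 + 2 \left(-5\right) \frac{1}{4 - 5}\right) \left(1 - \left(20 + \frac{10}{4 - 5}\right)\right)} = \sqrt{-1092260 + \left(-20 + 2 \left(-5\right) \frac{1}{-1}\right) \left(1 - \left(20 + \frac{10}{-1}\right)\right)} = \sqrt{-1092260 + \left(-20 + 2 \left(-5\right) \left(-1\right)\right) \left(1 - \left(20 + 10 \left(-1\right)\right)\right)} = \sqrt{-1092260 + \left(-20 + 10\right) \left(1 + \left(-20 + 10\right)\right)} = \sqrt{-1092260 - 10 \left(1 - 10\right)} = \sqrt{-1092260 - -90} = \sqrt{-1092260 + 90} = \sqrt{-1092170} = i \sqrt{1092170}$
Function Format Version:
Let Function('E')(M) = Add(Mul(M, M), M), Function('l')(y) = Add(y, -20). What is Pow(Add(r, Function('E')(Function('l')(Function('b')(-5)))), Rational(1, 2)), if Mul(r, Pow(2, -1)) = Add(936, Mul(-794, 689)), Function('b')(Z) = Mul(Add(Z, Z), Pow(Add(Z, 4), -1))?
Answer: Mul(I, Pow(1092170, Rational(1, 2))) ≈ Mul(1045.1, I)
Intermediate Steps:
Function('b')(Z) = Mul(2, Z, Pow(Add(4, Z), -1)) (Function('b')(Z) = Mul(Mul(2, Z), Pow(Add(4, Z), -1)) = Mul(2, Z, Pow(Add(4, Z), -1)))
Function('l')(y) = Add(-20, y)
Function('E')(M) = Add(M, Pow(M, 2)) (Function('E')(M) = Add(Pow(M, 2), M) = Add(M, Pow(M, 2)))
r = -1092260 (r = Mul(2, Add(936, Mul(-794, 689))) = Mul(2, Add(936, -547066)) = Mul(2, -546130) = -1092260)
Pow(Add(r, Function('E')(Function('l')(Function('b')(-5)))), Rational(1, 2)) = Pow(Add(-1092260, Mul(Add(-20, Mul(2, -5, Pow(Add(4, -5), -1))), Add(1, Add(-20, Mul(2, -5, Pow(Add(4, -5), -1)))))), Rational(1, 2)) = Pow(Add(-1092260, Mul(Add(-20, Mul(2, -5, Pow(-1, -1))), Add(1, Add(-20, Mul(2, -5, Pow(-1, -1)))))), Rational(1, 2)) = Pow(Add(-1092260, Mul(Add(-20, Mul(2, -5, -1)), Add(1, Add(-20, Mul(2, -5, -1))))), Rational(1, 2)) = Pow(Add(-1092260, Mul(Add(-20, 10), Add(1, Add(-20, 10)))), Rational(1, 2)) = Pow(Add(-1092260, Mul(-10, Add(1, -10))), Rational(1, 2)) = Pow(Add(-1092260, Mul(-10, -9)), Rational(1, 2)) = Pow(Add(-1092260, 90), Rational(1, 2)) = Pow(-1092170, Rational(1, 2)) = Mul(I, Pow(1092170, Rational(1, 2)))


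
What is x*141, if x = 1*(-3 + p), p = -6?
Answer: -1269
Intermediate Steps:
x = -9 (x = 1*(-3 - 6) = 1*(-9) = -9)
x*141 = -9*141 = -1269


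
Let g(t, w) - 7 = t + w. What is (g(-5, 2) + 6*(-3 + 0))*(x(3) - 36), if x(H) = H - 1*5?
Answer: 532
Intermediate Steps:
x(H) = -5 + H (x(H) = H - 5 = -5 + H)
g(t, w) = 7 + t + w (g(t, w) = 7 + (t + w) = 7 + t + w)
(g(-5, 2) + 6*(-3 + 0))*(x(3) - 36) = ((7 - 5 + 2) + 6*(-3 + 0))*((-5 + 3) - 36) = (4 + 6*(-3))*(-2 - 36) = (4 - 18)*(-38) = -14*(-38) = 532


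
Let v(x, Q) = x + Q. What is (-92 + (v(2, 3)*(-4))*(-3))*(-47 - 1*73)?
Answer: 3840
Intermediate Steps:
v(x, Q) = Q + x
(-92 + (v(2, 3)*(-4))*(-3))*(-47 - 1*73) = (-92 + ((3 + 2)*(-4))*(-3))*(-47 - 1*73) = (-92 + (5*(-4))*(-3))*(-47 - 73) = (-92 - 20*(-3))*(-120) = (-92 + 60)*(-120) = -32*(-120) = 3840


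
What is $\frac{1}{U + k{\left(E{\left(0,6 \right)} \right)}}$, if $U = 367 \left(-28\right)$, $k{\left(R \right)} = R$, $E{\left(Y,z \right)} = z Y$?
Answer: $- \frac{1}{10276} \approx -9.7314 \cdot 10^{-5}$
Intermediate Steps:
$E{\left(Y,z \right)} = Y z$
$U = -10276$
$\frac{1}{U + k{\left(E{\left(0,6 \right)} \right)}} = \frac{1}{-10276 + 0 \cdot 6} = \frac{1}{-10276 + 0} = \frac{1}{-10276} = - \frac{1}{10276}$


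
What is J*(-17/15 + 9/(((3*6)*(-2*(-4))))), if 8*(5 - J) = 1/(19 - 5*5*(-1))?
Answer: -452063/84480 ≈ -5.3511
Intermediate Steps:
J = 1759/352 (J = 5 - 1/(8*(19 - 5*5*(-1))) = 5 - 1/(8*(19 - 25*(-1))) = 5 - 1/(8*(19 + 25)) = 5 - ⅛/44 = 5 - ⅛*1/44 = 5 - 1/352 = 1759/352 ≈ 4.9972)
J*(-17/15 + 9/(((3*6)*(-2*(-4))))) = 1759*(-17/15 + 9/(((3*6)*(-2*(-4)))))/352 = 1759*(-17*1/15 + 9/((18*8)))/352 = 1759*(-17/15 + 9/144)/352 = 1759*(-17/15 + 9*(1/144))/352 = 1759*(-17/15 + 1/16)/352 = (1759/352)*(-257/240) = -452063/84480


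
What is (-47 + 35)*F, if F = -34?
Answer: 408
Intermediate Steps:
(-47 + 35)*F = (-47 + 35)*(-34) = -12*(-34) = 408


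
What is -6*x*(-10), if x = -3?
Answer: -180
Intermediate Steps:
-6*x*(-10) = -6*(-3)*(-10) = 18*(-10) = -180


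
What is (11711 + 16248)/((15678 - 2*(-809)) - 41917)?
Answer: -27959/24621 ≈ -1.1356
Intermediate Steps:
(11711 + 16248)/((15678 - 2*(-809)) - 41917) = 27959/((15678 + 1618) - 41917) = 27959/(17296 - 41917) = 27959/(-24621) = 27959*(-1/24621) = -27959/24621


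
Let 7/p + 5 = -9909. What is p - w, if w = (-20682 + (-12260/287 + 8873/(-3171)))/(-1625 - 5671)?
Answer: -13361468717671/4702013188992 ≈ -2.8416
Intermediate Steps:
w = 2694805075/948560256 (w = (-20682 + (-12260*1/287 + 8873*(-1/3171)))/(-7296) = (-20682 + (-12260/287 - 8873/3171))*(-1/7296) = (-20682 - 5917573/130011)*(-1/7296) = -2694805075/130011*(-1/7296) = 2694805075/948560256 ≈ 2.8409)
p = -7/9914 (p = 7/(-5 - 9909) = 7/(-9914) = 7*(-1/9914) = -7/9914 ≈ -0.00070607)
p - w = -7/9914 - 1*2694805075/948560256 = -7/9914 - 2694805075/948560256 = -13361468717671/4702013188992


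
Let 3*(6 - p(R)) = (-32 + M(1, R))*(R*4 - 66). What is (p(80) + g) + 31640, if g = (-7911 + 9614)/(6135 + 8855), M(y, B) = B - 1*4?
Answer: 1255597489/44970 ≈ 27921.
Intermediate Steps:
M(y, B) = -4 + B (M(y, B) = B - 4 = -4 + B)
g = 1703/14990 ≈ 0.11361
p(R) = 6 - (-66 + 4*R)*(-36 + R)/3 (p(R) = 6 - (-32 + (-4 + R))*(R*4 - 66)/3 = 6 - (-36 + R)*(4*R - 66)/3 = 6 - (-36 + R)*(-66 + 4*R)/3 = 6 - (-66 + 4*R)*(-36 + R)/3)
(p(80) + g) + 31640 = ((-786 + 70*80 - 4/3*80²) + 1703/14990) + 31640 = ((-786 + 5600 - 4/3*6400) + 1703/14990) + 31640 = ((-786 + 5600 - 25600/3) + 1703/14990) + 31640 = (-11158/3 + 1703/14990) + 31640 = -167253311/44970 + 31640 = 1255597489/44970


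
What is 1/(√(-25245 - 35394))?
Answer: -I*√60639/60639 ≈ -0.0040609*I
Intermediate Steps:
1/(√(-25245 - 35394)) = 1/(√(-60639)) = 1/(I*√60639) = -I*√60639/60639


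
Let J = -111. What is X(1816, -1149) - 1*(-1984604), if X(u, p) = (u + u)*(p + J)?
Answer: -2591716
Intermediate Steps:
X(u, p) = 2*u*(-111 + p) (X(u, p) = (u + u)*(p - 111) = (2*u)*(-111 + p) = 2*u*(-111 + p))
X(1816, -1149) - 1*(-1984604) = 2*1816*(-111 - 1149) - 1*(-1984604) = 2*1816*(-1260) + 1984604 = -4576320 + 1984604 = -2591716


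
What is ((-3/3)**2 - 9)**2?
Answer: 64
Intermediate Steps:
((-3/3)**2 - 9)**2 = ((-3*1/3)**2 - 9)**2 = ((-1)**2 - 9)**2 = (1 - 9)**2 = (-8)**2 = 64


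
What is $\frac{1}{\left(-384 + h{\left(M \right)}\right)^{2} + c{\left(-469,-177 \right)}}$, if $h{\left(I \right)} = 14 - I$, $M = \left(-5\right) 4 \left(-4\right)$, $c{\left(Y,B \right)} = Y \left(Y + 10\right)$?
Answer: $\frac{1}{417771} \approx 2.3937 \cdot 10^{-6}$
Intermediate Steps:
$c{\left(Y,B \right)} = Y \left(10 + Y\right)$
$M = 80$ ($M = \left(-20\right) \left(-4\right) = 80$)
$\frac{1}{\left(-384 + h{\left(M \right)}\right)^{2} + c{\left(-469,-177 \right)}} = \frac{1}{\left(-384 + \left(14 - 80\right)\right)^{2} - 469 \left(10 - 469\right)} = \frac{1}{\left(-384 + \left(14 - 80\right)\right)^{2} - -215271} = \frac{1}{\left(-384 - 66\right)^{2} + 215271} = \frac{1}{\left(-450\right)^{2} + 215271} = \frac{1}{202500 + 215271} = \frac{1}{417771}$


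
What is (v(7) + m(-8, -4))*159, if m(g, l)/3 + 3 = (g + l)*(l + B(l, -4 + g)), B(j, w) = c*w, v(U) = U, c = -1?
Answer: -46110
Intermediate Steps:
B(j, w) = -w
m(g, l) = -9 + 3*(g + l)*(4 + l - g) (m(g, l) = -9 + 3*((g + l)*(l - (-4 + g))) = -9 + 3*((g + l)*(l + (4 - g))) = -9 + 3*((g + l)*(4 + l - g)) = -9 + 3*(g + l)*(4 + l - g))
(v(7) + m(-8, -4))*159 = (7 + (-9 - 3*(-8)² + 3*(-4)² + 12*(-8) + 12*(-4)))*159 = (7 + (-9 - 3*64 + 3*16 - 96 - 48))*159 = (7 + (-9 - 192 + 48 - 96 - 48))*159 = (7 - 297)*159 = -290*159 = -46110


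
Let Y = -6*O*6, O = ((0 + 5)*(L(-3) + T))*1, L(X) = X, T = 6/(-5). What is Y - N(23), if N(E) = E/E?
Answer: 755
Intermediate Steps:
T = -6/5 (T = 6*(-⅕) = -6/5 ≈ -1.2000)
N(E) = 1
O = -21 (O = ((0 + 5)*(-3 - 6/5))*1 = (5*(-21/5))*1 = -21*1 = -21)
Y = 756 (Y = -6*(-21)*6 = 126*6 = 756)
Y - N(23) = 756 - 1*1 = 756 - 1 = 755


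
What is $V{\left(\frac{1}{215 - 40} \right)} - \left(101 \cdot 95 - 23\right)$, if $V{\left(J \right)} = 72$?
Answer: $-9500$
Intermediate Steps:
$V{\left(\frac{1}{215 - 40} \right)} - \left(101 \cdot 95 - 23\right) = 72 - \left(101 \cdot 95 - 23\right) = 72 - \left(9595 - 23\right) = 72 - 9572 = -9500$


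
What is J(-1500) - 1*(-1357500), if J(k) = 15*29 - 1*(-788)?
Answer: 1358723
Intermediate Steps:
J(k) = 1223 (J(k) = 435 + 788 = 1223)
J(-1500) - 1*(-1357500) = 1223 - 1*(-1357500) = 1223 + 1357500 = 1358723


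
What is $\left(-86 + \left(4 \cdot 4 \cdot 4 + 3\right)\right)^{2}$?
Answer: $361$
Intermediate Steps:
$\left(-86 + \left(4 \cdot 4 \cdot 4 + 3\right)\right)^{2} = \left(-86 + \left(16 \cdot 4 + 3\right)\right)^{2} = \left(-86 + \left(64 + 3\right)\right)^{2} = \left(-86 + 67\right)^{2} = \left(-19\right)^{2} = 361$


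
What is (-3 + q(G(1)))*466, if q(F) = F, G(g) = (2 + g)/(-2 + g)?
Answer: -2796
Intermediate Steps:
G(g) = (2 + g)/(-2 + g)
(-3 + q(G(1)))*466 = (-3 + (2 + 1)/(-2 + 1))*466 = (-3 + 3/(-1))*466 = (-3 - 1*3)*466 = (-3 - 3)*466 = -6*466 = -2796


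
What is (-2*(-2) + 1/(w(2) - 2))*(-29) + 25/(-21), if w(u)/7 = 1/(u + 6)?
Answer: -5759/63 ≈ -91.413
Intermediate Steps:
w(u) = 7/(6 + u) (w(u) = 7/(u + 6) = 7/(6 + u))
(-2*(-2) + 1/(w(2) - 2))*(-29) + 25/(-21) = (-2*(-2) + 1/(7/(6 + 2) - 2))*(-29) + 25/(-21) = (4 + 1/(7/8 - 2))*(-29) + 25*(-1/21) = (4 + 1/(7*(⅛) - 2))*(-29) - 25/21 = (4 + 1/(7/8 - 2))*(-29) - 25/21 = (4 + 1/(-9/8))*(-29) - 25/21 = (4 - 8/9)*(-29) - 25/21 = (28/9)*(-29) - 25/21 = -812/9 - 25/21 = -5759/63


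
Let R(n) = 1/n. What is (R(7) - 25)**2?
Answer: 30276/49 ≈ 617.88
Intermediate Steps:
(R(7) - 25)**2 = (1/7 - 25)**2 = (-174/7)**2 = 30276/49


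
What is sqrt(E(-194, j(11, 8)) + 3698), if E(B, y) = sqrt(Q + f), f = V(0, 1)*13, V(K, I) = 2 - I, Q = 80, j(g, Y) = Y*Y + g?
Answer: sqrt(3698 + sqrt(93)) ≈ 60.890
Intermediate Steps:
j(g, Y) = g + Y**2 (j(g, Y) = Y**2 + g = g + Y**2)
f = 13 (f = (2 - 1*1)*13 = (2 - 1)*13 = 1*13 = 13)
E(B, y) = sqrt(93) (E(B, y) = sqrt(80 + 13) = sqrt(93))
sqrt(E(-194, j(11, 8)) + 3698) = sqrt(sqrt(93) + 3698) = sqrt(3698 + sqrt(93))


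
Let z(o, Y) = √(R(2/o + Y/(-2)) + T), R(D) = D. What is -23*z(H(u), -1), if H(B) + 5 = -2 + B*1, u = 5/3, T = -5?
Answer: -23*I*√78/4 ≈ -50.783*I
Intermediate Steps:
u = 5/3 (u = 5*(⅓) = 5/3 ≈ 1.6667)
H(B) = -7 + B (H(B) = -5 + (-2 + B*1) = -5 + (-2 + B) = -7 + B)
z(o, Y) = √(-5 + 2/o - Y/2) (z(o, Y) = √((2/o + Y/(-2)) - 5) = √((2/o + Y*(-½)) - 5) = √((2/o - Y/2) - 5) = √(-5 + 2/o - Y/2))
-23*z(H(u), -1) = -23*√(-20 - 2*(-1) + 8/(-7 + 5/3))/2 = -23*√(-20 + 2 + 8/(-16/3))/2 = -23*√(-20 + 2 + 8*(-3/16))/2 = -23*√(-20 + 2 - 3/2)/2 = -23*√(-39/2)/2 = -23*I*√78/2/2 = -23*I*√78/4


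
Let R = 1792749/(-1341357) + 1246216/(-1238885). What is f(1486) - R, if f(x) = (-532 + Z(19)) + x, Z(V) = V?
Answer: 540270482179154/553929022315 ≈ 975.34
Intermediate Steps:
R = -1297543466659/553929022315 (R = 1792749*(-1/1341357) + 1246216*(-1/1238885) = -597583/447119 - 1246216/1238885 = -1297543466659/553929022315 ≈ -2.3424)
f(x) = -513 + x (f(x) = (-532 + 19) + x = -513 + x)
f(1486) - R = (-513 + 1486) - 1*(-1297543466659/553929022315) = 973 + 1297543466659/553929022315 = 540270482179154/553929022315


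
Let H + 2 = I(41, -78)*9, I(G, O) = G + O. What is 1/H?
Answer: -1/335 ≈ -0.0029851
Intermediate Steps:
H = -335 (H = -2 + (41 - 78)*9 = -2 - 37*9 = -2 - 333 = -335)
1/H = 1/(-335) = -1/335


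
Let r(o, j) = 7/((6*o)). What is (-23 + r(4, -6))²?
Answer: 297025/576 ≈ 515.67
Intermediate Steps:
r(o, j) = 7/(6*o) (r(o, j) = 7*(1/(6*o)) = 7/(6*o))
(-23 + r(4, -6))² = (-23 + (7/6)/4)² = (-23 + (7/6)*(¼))² = (-23 + 7/24)² = (-545/24)² = 297025/576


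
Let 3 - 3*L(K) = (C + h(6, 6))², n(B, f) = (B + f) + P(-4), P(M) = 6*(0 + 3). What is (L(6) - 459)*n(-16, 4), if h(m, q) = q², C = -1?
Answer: -5198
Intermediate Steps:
P(M) = 18 (P(M) = 6*3 = 18)
n(B, f) = 18 + B + f (n(B, f) = (B + f) + 18 = 18 + B + f)
L(K) = -1222/3 (L(K) = 1 - (-1 + 6²)²/3 = 1 - (-1 + 36)²/3 = 1 - ⅓*35² = 1 - ⅓*1225 = 1 - 1225/3 = -1222/3)
(L(6) - 459)*n(-16, 4) = (-1222/3 - 459)*(18 - 16 + 4) = -2599/3*6 = -5198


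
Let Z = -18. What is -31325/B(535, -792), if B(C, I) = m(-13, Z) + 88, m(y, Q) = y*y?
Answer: -31325/257 ≈ -121.89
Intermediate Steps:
m(y, Q) = y**2
B(C, I) = 257 (B(C, I) = (-13)**2 + 88 = 169 + 88 = 257)
-31325/B(535, -792) = -31325/257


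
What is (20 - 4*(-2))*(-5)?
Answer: -140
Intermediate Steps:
(20 - 4*(-2))*(-5) = (20 + 8)*(-5) = 28*(-5) = -140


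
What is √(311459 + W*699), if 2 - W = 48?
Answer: √279305 ≈ 528.49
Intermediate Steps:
W = -46 (W = 2 - 1*48 = 2 - 48 = -46)
√(311459 + W*699) = √(311459 - 46*699) = √(311459 - 32154) = √279305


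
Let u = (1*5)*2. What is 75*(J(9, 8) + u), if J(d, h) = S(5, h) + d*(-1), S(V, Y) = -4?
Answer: -225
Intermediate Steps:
J(d, h) = -4 - d (J(d, h) = -4 + d*(-1) = -4 - d)
u = 10 (u = 5*2 = 10)
75*(J(9, 8) + u) = 75*((-4 - 1*9) + 10) = 75*((-4 - 9) + 10) = 75*(-13 + 10) = 75*(-3) = -225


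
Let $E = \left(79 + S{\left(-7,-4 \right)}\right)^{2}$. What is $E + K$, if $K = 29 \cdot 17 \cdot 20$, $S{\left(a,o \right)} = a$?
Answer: $15044$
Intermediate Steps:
$E = 5184$ ($E = \left(79 - 7\right)^{2} = 72^{2} = 5184$)
$K = 9860$ ($K = 493 \cdot 20 = 9860$)
$E + K = 5184 + 9860 = 15044$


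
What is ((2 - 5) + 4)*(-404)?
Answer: -404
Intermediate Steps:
((2 - 5) + 4)*(-404) = (-3 + 4)*(-404) = 1*(-404) = -404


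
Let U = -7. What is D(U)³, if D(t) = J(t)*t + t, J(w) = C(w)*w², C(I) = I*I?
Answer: -4753495961144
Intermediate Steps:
C(I) = I²
J(w) = w⁴ (J(w) = w²*w² = w⁴)
D(t) = t + t⁵ (D(t) = t⁴*t + t = t⁵ + t = t + t⁵)
D(U)³ = (-7 + (-7)⁵)³ = (-7 - 16807)³ = (-16814)³ = -4753495961144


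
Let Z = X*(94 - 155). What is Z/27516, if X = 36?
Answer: -183/2293 ≈ -0.079808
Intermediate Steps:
Z = -2196 (Z = 36*(94 - 155) = 36*(-61) = -2196)
Z/27516 = -2196/27516 = -2196*1/27516 = -183/2293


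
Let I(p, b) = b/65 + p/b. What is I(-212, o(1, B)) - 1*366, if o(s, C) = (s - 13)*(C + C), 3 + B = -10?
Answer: -141133/390 ≈ -361.88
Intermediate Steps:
B = -13 (B = -3 - 10 = -13)
o(s, C) = 2*C*(-13 + s) (o(s, C) = (-13 + s)*(2*C) = 2*C*(-13 + s))
I(p, b) = b/65 + p/b (I(p, b) = b*(1/65) + p/b = b/65 + p/b)
I(-212, o(1, B)) - 1*366 = ((2*(-13)*(-13 + 1))/65 - 212*(-1/(26*(-13 + 1)))) - 1*366 = ((2*(-13)*(-12))/65 - 212/(2*(-13)*(-12))) - 366 = ((1/65)*312 - 212/312) - 366 = (24/5 - 212*1/312) - 366 = (24/5 - 53/78) - 366 = 1607/390 - 366 = -141133/390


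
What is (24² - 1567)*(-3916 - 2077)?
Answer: 5939063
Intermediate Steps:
(24² - 1567)*(-3916 - 2077) = (576 - 1567)*(-5993) = -991*(-5993) = 5939063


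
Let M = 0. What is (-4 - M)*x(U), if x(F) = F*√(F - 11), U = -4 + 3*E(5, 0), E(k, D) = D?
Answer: 16*I*√15 ≈ 61.968*I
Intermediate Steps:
U = -4 (U = -4 + 3*0 = -4 + 0 = -4)
x(F) = F*√(-11 + F)
(-4 - M)*x(U) = (-4 - 1*0)*(-4*√(-11 - 4)) = (-4 + 0)*(-4*I*√15) = -(-16)*I*√15 = 16*I*√15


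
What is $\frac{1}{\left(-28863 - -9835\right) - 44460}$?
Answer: $- \frac{1}{63488} \approx -1.5751 \cdot 10^{-5}$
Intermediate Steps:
$\frac{1}{\left(-28863 - -9835\right) - 44460} = \frac{1}{\left(-28863 + 9835\right) - 44460} = \frac{1}{-19028 - 44460} = \frac{1}{-63488} = - \frac{1}{63488}$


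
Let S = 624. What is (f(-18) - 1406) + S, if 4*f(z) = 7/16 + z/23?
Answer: -1151231/1472 ≈ -782.09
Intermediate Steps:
f(z) = 7/64 + z/92 (f(z) = (7/16 + z/23)/4 = 7/64 + z/92)
(f(-18) - 1406) + S = ((7/64 + (1/92)*(-18)) - 1406) + 624 = ((7/64 - 9/46) - 1406) + 624 = (-127/1472 - 1406) + 624 = -2069759/1472 + 624 = -1151231/1472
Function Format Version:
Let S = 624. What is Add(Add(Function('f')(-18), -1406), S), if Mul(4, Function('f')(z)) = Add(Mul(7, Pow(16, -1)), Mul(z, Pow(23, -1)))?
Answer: Rational(-1151231, 1472) ≈ -782.09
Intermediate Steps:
Function('f')(z) = Add(Rational(7, 64), Mul(Rational(1, 92), z)) (Function('f')(z) = Mul(Rational(1, 4), Add(Mul(7, Pow(16, -1)), Mul(z, Pow(23, -1)))) = Mul(Rational(1, 4), Add(Mul(7, Rational(1, 16)), Mul(z, Rational(1, 23)))) = Mul(Rational(1, 4), Add(Rational(7, 16), Mul(Rational(1, 23), z))) = Add(Rational(7, 64), Mul(Rational(1, 92), z)))
Add(Add(Function('f')(-18), -1406), S) = Add(Add(Add(Rational(7, 64), Mul(Rational(1, 92), -18)), -1406), 624) = Add(Add(Add(Rational(7, 64), Rational(-9, 46)), -1406), 624) = Add(Add(Rational(-127, 1472), -1406), 624) = Add(Rational(-2069759, 1472), 624) = Rational(-1151231, 1472)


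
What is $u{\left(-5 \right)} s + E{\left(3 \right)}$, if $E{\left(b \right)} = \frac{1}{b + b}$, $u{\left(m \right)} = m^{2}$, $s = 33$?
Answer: $\frac{4951}{6} \approx 825.17$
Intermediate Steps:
$E{\left(b \right)} = \frac{1}{2 b}$
$u{\left(-5 \right)} s + E{\left(3 \right)} = \left(-5\right)^{2} \cdot 33 + \frac{1}{2 \cdot 3} = 25 \cdot 33 + \frac{1}{2} \cdot \frac{1}{3} = 825 + \frac{1}{6} = \frac{4951}{6}$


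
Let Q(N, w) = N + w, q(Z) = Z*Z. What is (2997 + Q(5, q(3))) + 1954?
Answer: 4965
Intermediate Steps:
q(Z) = Z**2
(2997 + Q(5, q(3))) + 1954 = (2997 + (5 + 3**2)) + 1954 = (2997 + (5 + 9)) + 1954 = (2997 + 14) + 1954 = 3011 + 1954 = 4965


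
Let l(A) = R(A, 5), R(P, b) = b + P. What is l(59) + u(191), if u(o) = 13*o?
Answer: 2547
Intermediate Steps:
R(P, b) = P + b
l(A) = 5 + A (l(A) = A + 5 = 5 + A)
l(59) + u(191) = (5 + 59) + 13*191 = 64 + 2483 = 2547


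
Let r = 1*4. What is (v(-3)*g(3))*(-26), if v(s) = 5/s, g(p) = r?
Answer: 520/3 ≈ 173.33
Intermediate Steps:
r = 4
g(p) = 4
(v(-3)*g(3))*(-26) = ((5/(-3))*4)*(-26) = ((5*(-⅓))*4)*(-26) = -5/3*4*(-26) = -20/3*(-26) = 520/3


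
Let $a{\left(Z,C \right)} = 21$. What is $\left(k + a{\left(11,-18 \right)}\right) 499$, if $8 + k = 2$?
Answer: $7485$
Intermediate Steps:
$k = -6$ ($k = -8 + 2 = -6$)
$\left(k + a{\left(11,-18 \right)}\right) 499 = \left(-6 + 21\right) 499 = 15 \cdot 499 = 7485$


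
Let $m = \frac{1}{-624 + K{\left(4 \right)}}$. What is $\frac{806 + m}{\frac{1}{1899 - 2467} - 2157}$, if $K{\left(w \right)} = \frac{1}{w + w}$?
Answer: $- \frac{2284915184}{6114858407} \approx -0.37367$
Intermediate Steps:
$K{\left(w \right)} = \frac{1}{2 w}$
$m = - \frac{8}{4991}$ ($m = \frac{1}{-624 + \frac{1}{2 \cdot 4}} = \frac{1}{-624 + \frac{1}{2} \cdot \frac{1}{4}} = \frac{1}{-624 + \frac{1}{8}} = \frac{1}{- \frac{4991}{8}} = - \frac{8}{4991} \approx -0.0016029$)
$\frac{806 + m}{\frac{1}{1899 - 2467} - 2157} = \frac{806 - \frac{8}{4991}}{\frac{1}{1899 - 2467} - 2157} = \frac{4022738}{4991 \left(\frac{1}{-568} - 2157\right)} = \frac{4022738}{4991 \left(- \frac{1}{568} - 2157\right)} = \frac{4022738}{4991 \left(- \frac{1225177}{568}\right)} = \frac{4022738}{4991} \left(- \frac{568}{1225177}\right) = - \frac{2284915184}{6114858407}$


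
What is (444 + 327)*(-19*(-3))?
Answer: 43947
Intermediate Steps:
(444 + 327)*(-19*(-3)) = 771*57 = 43947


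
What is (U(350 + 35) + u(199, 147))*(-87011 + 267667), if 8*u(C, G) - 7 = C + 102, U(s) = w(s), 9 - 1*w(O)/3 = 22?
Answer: -90328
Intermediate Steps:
w(O) = -39 (w(O) = 27 - 3*22 = 27 - 66 = -39)
U(s) = -39
u(C, G) = 109/8 + C/8 (u(C, G) = 7/8 + (C + 102)/8 = 7/8 + (102 + C)/8 = 7/8 + (51/4 + C/8) = 109/8 + C/8)
(U(350 + 35) + u(199, 147))*(-87011 + 267667) = (-39 + (109/8 + (⅛)*199))*(-87011 + 267667) = (-39 + (109/8 + 199/8))*180656 = (-39 + 77/2)*180656 = -½*180656 = -90328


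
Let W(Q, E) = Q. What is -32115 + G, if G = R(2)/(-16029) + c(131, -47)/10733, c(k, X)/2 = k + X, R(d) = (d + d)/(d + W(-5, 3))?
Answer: -16575114094117/516117771 ≈ -32115.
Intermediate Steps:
R(d) = 2*d/(-5 + d) (R(d) = (d + d)/(d - 5) = (2*d)/(-5 + d) = 2*d/(-5 + d))
c(k, X) = 2*X + 2*k (c(k, X) = 2*(k + X) = 2*(X + k) = 2*X + 2*k)
G = 8121548/516117771 (G = (2*2/(-5 + 2))/(-16029) + (2*(-47) + 2*131)/10733 = (2*2/(-3))*(-1/16029) + (-94 + 262)*(1/10733) = (2*2*(-⅓))*(-1/16029) + 168*(1/10733) = -4/3*(-1/16029) + 168/10733 = 4/48087 + 168/10733 = 8121548/516117771 ≈ 0.015736)
-32115 + G = -32115 + 8121548/516117771 = -16575114094117/516117771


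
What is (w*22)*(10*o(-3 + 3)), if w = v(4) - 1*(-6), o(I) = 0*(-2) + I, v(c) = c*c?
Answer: 0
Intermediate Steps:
v(c) = c²
o(I) = I (o(I) = 0 + I = I)
w = 22 (w = 4² - 1*(-6) = 16 + 6 = 22)
(w*22)*(10*o(-3 + 3)) = (22*22)*(10*(-3 + 3)) = 484*(10*0) = 484*0 = 0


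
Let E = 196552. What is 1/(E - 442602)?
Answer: -1/246050 ≈ -4.0642e-6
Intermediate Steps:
1/(E - 442602) = 1/(196552 - 442602) = 1/(-246050) = -1/246050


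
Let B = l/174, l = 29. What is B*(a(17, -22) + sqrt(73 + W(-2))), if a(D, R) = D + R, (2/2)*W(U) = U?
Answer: -5/6 + sqrt(71)/6 ≈ 0.57102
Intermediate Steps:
W(U) = U
B = 1/6 (B = 29/174 = 29*(1/174) = 1/6 ≈ 0.16667)
B*(a(17, -22) + sqrt(73 + W(-2))) = ((17 - 22) + sqrt(73 - 2))/6 = (-5 + sqrt(71))/6 = -5/6 + sqrt(71)/6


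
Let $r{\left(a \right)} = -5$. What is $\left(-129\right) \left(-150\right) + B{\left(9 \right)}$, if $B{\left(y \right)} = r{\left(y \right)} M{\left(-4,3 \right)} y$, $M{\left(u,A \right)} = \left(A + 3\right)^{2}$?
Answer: $17730$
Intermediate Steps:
$M{\left(u,A \right)} = \left(3 + A\right)^{2}$
$B{\left(y \right)} = - 180 y$ ($B{\left(y \right)} = - 5 \left(3 + 3\right)^{2} y = - 5 \cdot 6^{2} y = \left(-5\right) 36 y = - 180 y$)
$\left(-129\right) \left(-150\right) + B{\left(9 \right)} = \left(-129\right) \left(-150\right) - 1620 = 19350 - 1620 = 17730$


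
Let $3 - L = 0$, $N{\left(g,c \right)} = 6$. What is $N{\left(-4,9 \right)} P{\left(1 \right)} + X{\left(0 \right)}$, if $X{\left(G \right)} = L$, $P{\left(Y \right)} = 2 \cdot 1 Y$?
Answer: $15$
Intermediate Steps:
$P{\left(Y \right)} = 2 Y$
$L = 3$ ($L = 3 - 0 = 3 + 0 = 3$)
$X{\left(G \right)} = 3$
$N{\left(-4,9 \right)} P{\left(1 \right)} + X{\left(0 \right)} = 6 \cdot 2 \cdot 1 + 3 = 6 \cdot 2 + 3 = 12 + 3 = 15$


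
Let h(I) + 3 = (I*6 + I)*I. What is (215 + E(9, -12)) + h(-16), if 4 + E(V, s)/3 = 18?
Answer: 2046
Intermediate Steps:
E(V, s) = 42 (E(V, s) = -12 + 3*18 = -12 + 54 = 42)
h(I) = -3 + 7*I² (h(I) = -3 + (I*6 + I)*I = -3 + (6*I + I)*I = -3 + (7*I)*I = -3 + 7*I²)
(215 + E(9, -12)) + h(-16) = (215 + 42) + (-3 + 7*(-16)²) = 257 + (-3 + 7*256) = 257 + (-3 + 1792) = 257 + 1789 = 2046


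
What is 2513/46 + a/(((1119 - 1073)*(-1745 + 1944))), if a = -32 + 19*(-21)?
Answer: 249828/4577 ≈ 54.583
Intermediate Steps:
a = -431 (a = -32 - 399 = -431)
2513/46 + a/(((1119 - 1073)*(-1745 + 1944))) = 2513/46 - 431*1/((-1745 + 1944)*(1119 - 1073)) = 2513*(1/46) - 431/(46*199) = 2513/46 - 431/9154 = 249828/4577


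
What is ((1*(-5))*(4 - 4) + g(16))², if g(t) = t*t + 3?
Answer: 67081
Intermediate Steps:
g(t) = 3 + t² (g(t) = t² + 3 = 3 + t²)
((1*(-5))*(4 - 4) + g(16))² = ((1*(-5))*(4 - 4) + (3 + 16²))² = (-5*0 + (3 + 256))² = (0 + 259)² = 259² = 67081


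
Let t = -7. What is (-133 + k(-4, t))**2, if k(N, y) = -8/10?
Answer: 447561/25 ≈ 17902.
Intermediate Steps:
k(N, y) = -4/5 (k(N, y) = -8*1/10 = -4/5)
(-133 + k(-4, t))**2 = (-133 - 4/5)**2 = (-669/5)**2 = 447561/25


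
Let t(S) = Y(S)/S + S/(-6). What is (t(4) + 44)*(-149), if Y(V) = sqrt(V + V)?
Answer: -19370/3 - 149*sqrt(2)/2 ≈ -6562.0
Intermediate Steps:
Y(V) = sqrt(2)*sqrt(V) (Y(V) = sqrt(2*V) = sqrt(2)*sqrt(V))
t(S) = -S/6 + sqrt(2)/sqrt(S) (t(S) = (sqrt(2)*sqrt(S))/S + S/(-6) = sqrt(2)/sqrt(S) + S*(-1/6) = sqrt(2)/sqrt(S) - S/6 = -S/6 + sqrt(2)/sqrt(S))
(t(4) + 44)*(-149) = ((-1/6*4 + sqrt(2)/sqrt(4)) + 44)*(-149) = ((-2/3 + sqrt(2)*(1/2)) + 44)*(-149) = ((-2/3 + sqrt(2)/2) + 44)*(-149) = (130/3 + sqrt(2)/2)*(-149) = -19370/3 - 149*sqrt(2)/2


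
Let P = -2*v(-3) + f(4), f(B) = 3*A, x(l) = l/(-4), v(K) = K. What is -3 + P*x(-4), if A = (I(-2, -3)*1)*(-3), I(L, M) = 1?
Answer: -6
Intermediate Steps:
x(l) = -l/4 (x(l) = l*(-1/4) = -l/4)
A = -3 (A = (1*1)*(-3) = 1*(-3) = -3)
f(B) = -9 (f(B) = 3*(-3) = -9)
P = -3 (P = -2*(-3) - 9 = 6 - 9 = -3)
-3 + P*x(-4) = -3 - (-3)*(-4)/4 = -3 - 3*1 = -3 - 3 = -6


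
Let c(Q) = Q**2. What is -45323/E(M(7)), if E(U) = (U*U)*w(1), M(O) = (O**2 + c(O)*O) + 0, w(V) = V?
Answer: -45323/153664 ≈ -0.29495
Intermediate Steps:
M(O) = O**2 + O**3 (M(O) = (O**2 + O**2*O) + 0 = (O**2 + O**3) + 0 = O**2 + O**3)
E(U) = U**2 (E(U) = (U*U)*1 = U**2*1 = U**2)
-45323/E(M(7)) = -45323*1/(2401*(1 + 7)**2) = -45323/((49*8)**2) = -45323/(392**2) = -45323/153664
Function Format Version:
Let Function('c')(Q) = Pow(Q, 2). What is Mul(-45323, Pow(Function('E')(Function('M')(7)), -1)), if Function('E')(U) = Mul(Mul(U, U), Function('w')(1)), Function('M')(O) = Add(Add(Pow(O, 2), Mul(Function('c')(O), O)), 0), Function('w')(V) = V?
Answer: Rational(-45323, 153664) ≈ -0.29495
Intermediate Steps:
Function('M')(O) = Add(Pow(O, 2), Pow(O, 3)) (Function('M')(O) = Add(Add(Pow(O, 2), Mul(Pow(O, 2), O)), 0) = Add(Add(Pow(O, 2), Pow(O, 3)), 0) = Add(Pow(O, 2), Pow(O, 3)))
Function('E')(U) = Pow(U, 2) (Function('E')(U) = Mul(Mul(U, U), 1) = Mul(Pow(U, 2), 1) = Pow(U, 2))
Mul(-45323, Pow(Function('E')(Function('M')(7)), -1)) = Mul(-45323, Pow(Pow(Mul(Pow(7, 2), Add(1, 7)), 2), -1)) = Mul(-45323, Pow(Pow(Mul(49, 8), 2), -1)) = Mul(-45323, Pow(Pow(392, 2), -1)) = Mul(-45323, Pow(153664, -1)) = Mul(-45323, Rational(1, 153664)) = Rational(-45323, 153664)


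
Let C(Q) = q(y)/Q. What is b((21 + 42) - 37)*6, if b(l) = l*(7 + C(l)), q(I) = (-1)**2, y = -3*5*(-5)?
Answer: 1098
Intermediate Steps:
y = 75 (y = -15*(-5) = 75)
q(I) = 1
C(Q) = 1/Q
b(l) = l*(7 + 1/l)
b((21 + 42) - 37)*6 = (1 + 7*((21 + 42) - 37))*6 = (1 + 7*(63 - 37))*6 = (1 + 7*26)*6 = (1 + 182)*6 = 183*6 = 1098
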